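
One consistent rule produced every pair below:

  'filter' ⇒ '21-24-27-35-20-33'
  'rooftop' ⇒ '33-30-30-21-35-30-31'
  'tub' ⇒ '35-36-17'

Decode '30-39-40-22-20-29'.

oxygen

f is letter #6 and maps to 21: an offset of 15. The number is (letter's place in the alphabet, a=1) + 15.
Reversing it on 30-39-40-22-20-29: 30→(30−15)÷1=15=o, 39→(39−15)÷1=24=x, 40→(40−15)÷1=25=y, 22→(22−15)÷1=7=g, 20→(20−15)÷1=5=e, 29→(29−15)÷1=14=n.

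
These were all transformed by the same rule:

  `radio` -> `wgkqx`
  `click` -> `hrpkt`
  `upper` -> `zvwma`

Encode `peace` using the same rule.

In radio: r→w is +5, a→g is +6, d→k is +7, i→q is +8 — the shift increases by 1 each position. The shift increases by 1 at each position, starting from +5: 5, 6, 7, ….
On peace: p+5=u, e+6=k, a+7=h, c+8=k, e+9=n.

ukhkn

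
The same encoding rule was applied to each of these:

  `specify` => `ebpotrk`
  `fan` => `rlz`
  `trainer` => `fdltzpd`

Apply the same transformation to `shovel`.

etzhpx

Two shifts are in play — +11 for a/e/i/o/u, +12 for every other letter.
For shovel: s(cons)+12=e, h(cons)+12=t, o(vowel)+11=z, v(cons)+12=h, e(vowel)+11=p, l(cons)+12=x.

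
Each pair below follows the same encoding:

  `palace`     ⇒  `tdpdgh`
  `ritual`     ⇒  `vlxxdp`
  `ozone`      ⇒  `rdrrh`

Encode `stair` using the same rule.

The shift depends on letter class: consonant p→t is +4, but vowel a→d is +3. Vowels shift forward by 3 and consonants shift forward by 4.
On stair: s(cons)+4=w, t(cons)+4=x, a(vowel)+3=d, i(vowel)+3=l, r(cons)+4=v.

wxdlv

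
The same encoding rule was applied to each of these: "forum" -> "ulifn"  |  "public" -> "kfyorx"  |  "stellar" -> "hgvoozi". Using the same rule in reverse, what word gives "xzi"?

car

Each letter is replaced by its mirror in the alphabet: a↔z, b↔y, c↔x, and so on (the Atbash cipher).
Undoing it on xzi: x↔c, z↔a, i↔r.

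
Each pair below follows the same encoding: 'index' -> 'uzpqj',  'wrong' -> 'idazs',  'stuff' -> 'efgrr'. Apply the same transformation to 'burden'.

ngdpqz

Compare letters: i→u is +12, n→z is +12, d→p is +12 — a constant shift. Every letter moves 12 places later in the alphabet, wrapping around z→a.
On burden: b+12=n, u+12=g, r+12=d, d+12=p, e+12=q, n+12=z.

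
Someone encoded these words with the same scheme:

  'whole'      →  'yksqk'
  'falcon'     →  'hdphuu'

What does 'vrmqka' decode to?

In whole: w→y is +2, h→k is +3, o→s is +4, l→q is +5 — the shift increases by 1 each position. The shift increases by 1 at each position, starting from +2: 2, 3, 4, ….
Decoding vrmqka: v−2=t, r−3=o, m−4=i, q−5=l, k−6=e, a−7=t.

toilet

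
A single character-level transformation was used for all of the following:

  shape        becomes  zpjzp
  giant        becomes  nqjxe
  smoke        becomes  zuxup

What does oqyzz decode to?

hippo

In shape: s→z is +7, h→p is +8, a→j is +9, p→z is +10 — the shift increases by 1 each position. The shift increases by 1 at each position, starting from +7: 7, 8, 9, ….
Undoing it on oqyzz: o−7=h, q−8=i, y−9=p, z−10=p, z−11=o.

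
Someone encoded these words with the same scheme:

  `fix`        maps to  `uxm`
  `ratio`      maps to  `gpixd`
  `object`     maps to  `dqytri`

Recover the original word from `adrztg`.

locker

Compare letters: f→u is +15, i→x is +15, x→m is +15 — a constant shift. Each letter is shifted forward by 15 in the alphabet (a Caesar shift of +15).
Reversing it on adrztg: a−15=l, d−15=o, r−15=c, z−15=k, t−15=e, g−15=r.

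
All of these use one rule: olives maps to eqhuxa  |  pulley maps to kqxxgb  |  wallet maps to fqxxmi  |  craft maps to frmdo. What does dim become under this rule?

yup

The output letters match the input read backwards, each shifted +12: olives reversed is sevilo. The word is reversed, then every letter is shifted forward by 12.
For dim: reverse → mid; then shift: m+12=y, i+12=u, d+12=p.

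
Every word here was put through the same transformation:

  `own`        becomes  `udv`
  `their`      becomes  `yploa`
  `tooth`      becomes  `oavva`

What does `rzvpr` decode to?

The output letters match the input read backwards, each shifted +7: own reversed is nwo. Read the word backwards and shift each letter +7.
Reversing it on rzvpr: shift back: r−7=k, z−7=s, v−7=o, p−7=i, r−7=k → ksoik; then reverse → kiosk.

kiosk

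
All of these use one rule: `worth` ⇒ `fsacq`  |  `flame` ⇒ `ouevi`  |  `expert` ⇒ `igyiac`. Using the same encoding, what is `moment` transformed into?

vsviwc

The shift depends on letter class: consonant w→f is +9, but vowel o→s is +4. The rule splits by letter class: vowels +4, consonants +9.
For moment: m(cons)+9=v, o(vowel)+4=s, m(cons)+9=v, e(vowel)+4=i, n(cons)+9=w, t(cons)+9=c.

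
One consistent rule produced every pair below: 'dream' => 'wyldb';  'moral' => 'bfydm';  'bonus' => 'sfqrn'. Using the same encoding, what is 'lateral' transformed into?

d(3)→w(22) and r(17)→y(24) fit y≡15x+3 (mod 26); the inverse of 15 mod 26 is 7. Treating letters as 0–25, the rule is x ↦ 15x + 3 (mod 26).
On lateral: l(11)→15·11+3≡12=m; a(0)→15·0+3≡3=d; t(19)→15·19+3≡2=c; e(4)→15·4+3≡11=l; r(17)→15·17+3≡24=y; a(0)→15·0+3≡3=d; l(11)→15·11+3≡12=m (all mod 26).

mdclydm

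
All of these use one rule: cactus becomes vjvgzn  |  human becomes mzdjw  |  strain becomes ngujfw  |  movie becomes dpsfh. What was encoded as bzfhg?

quiet

c(2)→v(21) and a(0)→j(9) fit y≡19x+9 (mod 26); the inverse of 19 mod 26 is 11. Treating letters as 0–25, the rule is x ↦ 19x + 9 (mod 26).
Reversing it on bzfhg: b(1)→11·(1−9)≡16=q; z(25)→11·(25−9)≡20=u; f(5)→11·(5−9)≡8=i; h(7)→11·(7−9)≡4=e; g(6)→11·(6−9)≡19=t (all mod 26).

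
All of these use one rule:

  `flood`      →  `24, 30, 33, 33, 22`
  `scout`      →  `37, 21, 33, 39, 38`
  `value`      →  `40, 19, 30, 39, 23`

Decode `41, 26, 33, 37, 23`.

whose

f is letter #6 and maps to 24: an offset of 18. Letters become their 1-based position plus 18 (so a→19, b→20, …).
Undoing it on 41, 26, 33, 37, 23: 41→(41−18)÷1=23=w, 26→(26−18)÷1=8=h, 33→(33−18)÷1=15=o, 37→(37−18)÷1=19=s, 23→(23−18)÷1=5=e.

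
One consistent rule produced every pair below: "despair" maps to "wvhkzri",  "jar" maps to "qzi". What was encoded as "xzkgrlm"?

Each pair mirrors across the alphabet (d↔w, e↔v, s↔h): positions sum to 25. Letters are reflected about the middle of the alphabet (position → 25−position): Atbash.
Reversing it on xzkgrlm: x↔c, z↔a, k↔p, g↔t, r↔i, l↔o, m↔n.

caption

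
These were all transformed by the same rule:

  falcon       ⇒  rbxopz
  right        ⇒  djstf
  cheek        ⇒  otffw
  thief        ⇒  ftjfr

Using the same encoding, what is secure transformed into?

efovdf

The rule splits by letter class: vowels +1, consonants +12.
Applying it to secure: s(cons)+12=e, e(vowel)+1=f, c(cons)+12=o, u(vowel)+1=v, r(cons)+12=d, e(vowel)+1=f.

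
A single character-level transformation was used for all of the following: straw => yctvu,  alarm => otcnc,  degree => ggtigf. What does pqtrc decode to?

apron

The word is reversed, then every letter is shifted forward by 2.
Reversing it on pqtrc: shift back: p−2=n, q−2=o, t−2=r, r−2=p, c−2=a → norpa; then reverse → apron.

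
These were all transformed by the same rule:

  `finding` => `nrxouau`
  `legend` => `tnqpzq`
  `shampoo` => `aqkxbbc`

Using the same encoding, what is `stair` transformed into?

In finding: f→n is +8, i→r is +9, n→x is +10, d→o is +11 — the shift increases by 1 each position. The shift increases by 1 at each position, starting from +8: 8, 9, 10, ….
On stair: s+8=a, t+9=c, a+10=k, i+11=t, r+12=d.

acktd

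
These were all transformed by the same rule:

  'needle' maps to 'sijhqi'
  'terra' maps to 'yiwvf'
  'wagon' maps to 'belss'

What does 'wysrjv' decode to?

runner

Shifts by position in needle: pos 0: n→s (+5), pos 1: e→i (+4), pos 2: e→j (+5), pos 3: d→h (+4) — repeating every 2. The shifts repeat in a cycle of length 2: positions 0,1,… shift by +5, +4, then the pattern repeats.
Undoing it on wysrjv: w−5=r, y−4=u, s−5=n, r−4=n, j−5=e, v−4=r.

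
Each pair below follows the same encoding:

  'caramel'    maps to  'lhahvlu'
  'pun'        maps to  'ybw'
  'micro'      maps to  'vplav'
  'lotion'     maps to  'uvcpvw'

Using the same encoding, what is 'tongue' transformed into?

The shift depends on letter class: consonant c→l is +9, but vowel a→h is +7. The rule splits by letter class: vowels +7, consonants +9.
For tongue: t(cons)+9=c, o(vowel)+7=v, n(cons)+9=w, g(cons)+9=p, u(vowel)+7=b, e(vowel)+7=l.

cvwpbl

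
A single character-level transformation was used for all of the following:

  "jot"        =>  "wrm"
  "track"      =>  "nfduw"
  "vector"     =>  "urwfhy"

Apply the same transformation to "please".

The output letters match the input read backwards, each shifted +3: jot reversed is toj. Two steps: reverse the string, then apply a Caesar shift of +3.
Applying it to please: reverse → esaelp; then shift: e+3=h, s+3=v, a+3=d, e+3=h, l+3=o, p+3=s.

hvdhos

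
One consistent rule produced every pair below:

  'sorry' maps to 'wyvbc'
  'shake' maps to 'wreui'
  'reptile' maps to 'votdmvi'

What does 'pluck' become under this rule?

Shifts by position in sorry: pos 0: s→w (+4), pos 1: o→y (+10), pos 2: r→v (+4), pos 3: r→b (+10) — repeating every 2. The shifts repeat in a cycle of length 2: positions 0,1,… shift by +4, +10, then the pattern repeats.
Applying it to pluck: p+4=t, l+10=v, u+4=y, c+10=m, k+4=o.

tvymo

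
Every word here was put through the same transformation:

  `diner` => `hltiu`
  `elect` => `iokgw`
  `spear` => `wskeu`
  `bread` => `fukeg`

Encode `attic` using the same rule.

ewzmf

The shifts repeat in a cycle of length 3: positions 0,1,… shift by +4, +3, +6, then the pattern repeats.
On attic: a+4=e, t+3=w, t+6=z, i+4=m, c+3=f.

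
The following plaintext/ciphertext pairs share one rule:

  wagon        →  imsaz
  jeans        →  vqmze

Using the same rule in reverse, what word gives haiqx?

Compare letters: w→i is +12, a→m is +12, g→s is +12 — a constant shift. It's a constant shift of +12 (ROT12).
Decoding haiqx: h−12=v, a−12=o, i−12=w, q−12=e, x−12=l.

vowel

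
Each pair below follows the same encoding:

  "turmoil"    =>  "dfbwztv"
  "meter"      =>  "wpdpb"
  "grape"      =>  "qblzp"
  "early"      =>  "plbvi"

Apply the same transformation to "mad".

wln

The shift depends on letter class: consonant t→d is +10, but vowel u→f is +11. The rule splits by letter class: vowels +11, consonants +10.
For mad: m(cons)+10=w, a(vowel)+11=l, d(cons)+10=n.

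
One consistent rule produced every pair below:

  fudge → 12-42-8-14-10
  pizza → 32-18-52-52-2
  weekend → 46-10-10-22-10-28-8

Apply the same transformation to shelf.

The formula is n = 2×(alphabet index, a=1).
On shelf: s=19→38, h=8→16, e=5→10, l=12→24, f=6→12.

38-16-10-24-12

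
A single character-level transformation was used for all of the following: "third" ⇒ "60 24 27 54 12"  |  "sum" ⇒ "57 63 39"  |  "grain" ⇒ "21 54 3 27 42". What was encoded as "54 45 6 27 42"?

robin

t(#20)→60 and h(#8)→24: differences scale by 3, so n = 3·pos + 0. Each letter becomes 3×(its alphabet position, a=1..z=26).
Reversing it on 54 45 6 27 42: 54→(54−0)÷3=18=r, 45→(45−0)÷3=15=o, 6→(6−0)÷3=2=b, 27→(27−0)÷3=9=i, 42→(42−0)÷3=14=n.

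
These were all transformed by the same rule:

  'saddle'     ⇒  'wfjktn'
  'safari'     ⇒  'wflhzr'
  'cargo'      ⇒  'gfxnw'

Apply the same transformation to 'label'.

pfhlt

In saddle: s→w is +4, a→f is +5, d→j is +6, d→k is +7 — the shift increases by 1 each position. The shift increases by 1 at each position, starting from +4: 4, 5, 6, ….
On label: l+4=p, a+5=f, b+6=h, e+7=l, l+8=t.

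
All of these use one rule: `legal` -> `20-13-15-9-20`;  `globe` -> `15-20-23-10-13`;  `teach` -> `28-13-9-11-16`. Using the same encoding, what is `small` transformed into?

27-21-9-20-20

l is letter #12 and maps to 20: an offset of 8. Letters become their 1-based position plus 8 (so a→9, b→10, …).
For small: s=19→27, m=13→21, a=1→9, l=12→20, l=12→20.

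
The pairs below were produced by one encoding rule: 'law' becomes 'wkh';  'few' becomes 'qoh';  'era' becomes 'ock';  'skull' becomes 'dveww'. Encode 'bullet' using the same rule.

mewwoe

The shift depends on letter class: consonant l→w is +11, but vowel a→k is +10. Two shifts are in play — +10 for a/e/i/o/u, +11 for every other letter.
Applying it to bullet: b(cons)+11=m, u(vowel)+10=e, l(cons)+11=w, l(cons)+11=w, e(vowel)+10=o, t(cons)+11=e.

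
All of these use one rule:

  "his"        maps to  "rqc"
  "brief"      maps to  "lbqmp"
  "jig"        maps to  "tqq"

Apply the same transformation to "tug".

dcq

The shift depends on letter class: consonant h→r is +10, but vowel i→q is +8. Vowels shift forward by 8 and consonants shift forward by 10.
Applying it to tug: t(cons)+10=d, u(vowel)+8=c, g(cons)+10=q.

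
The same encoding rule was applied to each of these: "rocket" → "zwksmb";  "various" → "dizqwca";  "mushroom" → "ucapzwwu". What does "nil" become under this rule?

vqt

Compare letters: r→z is +8, o→w is +8, c→k is +8 — a constant shift. Each letter is shifted forward by 8 in the alphabet (a Caesar shift of +8).
For nil: n+8=v, i+8=q, l+8=t.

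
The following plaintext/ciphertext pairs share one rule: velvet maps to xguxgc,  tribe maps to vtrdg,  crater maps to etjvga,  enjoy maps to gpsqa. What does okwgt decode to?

miner

A repeating key of period 3 is used — shifts +2, +2, +9 over and over.
Decoding okwgt: o−2=m, k−2=i, w−9=n, g−2=e, t−2=r.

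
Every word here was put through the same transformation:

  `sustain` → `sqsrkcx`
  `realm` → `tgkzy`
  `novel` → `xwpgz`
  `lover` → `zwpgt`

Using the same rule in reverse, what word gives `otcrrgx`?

written

s(18)→s(18) and u(20)→q(16) fit y≡25x+10 (mod 26); the inverse of 25 mod 26 is 25. This is an affine cipher: with a=0,…,z=25, each position x becomes (25x+10) mod 26.
Undoing it on otcrrgx: o(14)→25·(14−10)≡22=w; t(19)→25·(19−10)≡17=r; c(2)→25·(2−10)≡8=i; r(17)→25·(17−10)≡19=t; r(17)→25·(17−10)≡19=t; g(6)→25·(6−10)≡4=e; x(23)→25·(23−10)≡13=n (all mod 26).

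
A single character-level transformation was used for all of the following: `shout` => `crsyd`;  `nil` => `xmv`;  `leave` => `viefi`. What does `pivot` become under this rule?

The shift depends on letter class: consonant s→c is +10, but vowel o→s is +4. Two shifts are in play — +4 for a/e/i/o/u, +10 for every other letter.
For pivot: p(cons)+10=z, i(vowel)+4=m, v(cons)+10=f, o(vowel)+4=s, t(cons)+10=d.

zmfsd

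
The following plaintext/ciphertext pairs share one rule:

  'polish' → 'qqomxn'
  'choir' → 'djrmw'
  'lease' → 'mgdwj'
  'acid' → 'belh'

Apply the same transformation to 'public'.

qwepni

The shift increases by 1 at each position, starting from +1: 1, 2, 3, ….
Applying it to public: p+1=q, u+2=w, b+3=e, l+4=p, i+5=n, c+6=i.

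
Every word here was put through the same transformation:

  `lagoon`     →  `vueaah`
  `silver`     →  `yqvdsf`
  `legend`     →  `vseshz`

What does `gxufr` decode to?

chart

Each letter's alphabet position (a=0..z=25) is mapped through 19·x+20 mod 26 — an affine cipher.
Reversing it on gxufr: g(6)→11·(6−20)≡2=c; x(23)→11·(23−20)≡7=h; u(20)→11·(20−20)≡0=a; f(5)→11·(5−20)≡17=r; r(17)→11·(17−20)≡19=t (all mod 26).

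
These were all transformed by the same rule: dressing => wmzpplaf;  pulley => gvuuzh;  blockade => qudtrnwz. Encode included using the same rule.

latuvwzw

Treating letters as 0–25, the rule is x ↦ 3x + 13 (mod 26).
On included: i(8)→3·8+13≡11=l; n(13)→3·13+13≡0=a; c(2)→3·2+13≡19=t; l(11)→3·11+13≡20=u; u(20)→3·20+13≡21=v; d(3)→3·3+13≡22=w; e(4)→3·4+13≡25=z; d(3)→3·3+13≡22=w (all mod 26).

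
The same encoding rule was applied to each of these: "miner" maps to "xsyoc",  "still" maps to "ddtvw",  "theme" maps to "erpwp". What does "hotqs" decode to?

weigh

A repeating key of period 2 is used — shifts +11, +10 over and over.
Reversing it on hotqs: h−11=w, o−10=e, t−11=i, q−10=g, s−11=h.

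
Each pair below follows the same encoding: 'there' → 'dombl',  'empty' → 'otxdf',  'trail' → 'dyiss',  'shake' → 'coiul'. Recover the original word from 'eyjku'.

It's a Vigenère-style cipher with numeric key [10,7,8]: position i shifts by key[i mod 3].
Decoding eyjku: e−10=u, y−7=r, j−8=b, k−10=a, u−7=n.

urban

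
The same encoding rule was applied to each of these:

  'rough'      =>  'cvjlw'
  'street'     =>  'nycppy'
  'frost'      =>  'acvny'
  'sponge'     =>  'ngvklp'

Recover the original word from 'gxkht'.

r(17)→c(2) and o(14)→v(21) fit y≡11x+23 (mod 26); the inverse of 11 mod 26 is 19. This is an affine cipher: with a=0,…,z=25, each position x becomes (11x+23) mod 26.
Decoding gxkht: g(6)→19·(6−23)≡15=p; x(23)→19·(23−23)≡0=a; k(10)→19·(10−23)≡13=n; h(7)→19·(7−23)≡8=i; t(19)→19·(19−23)≡2=c (all mod 26).

panic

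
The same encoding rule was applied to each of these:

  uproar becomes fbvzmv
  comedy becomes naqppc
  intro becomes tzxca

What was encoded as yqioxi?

Shifts by position in uproar: pos 0: u→f (+11), pos 1: p→b (+12), pos 2: r→v (+4), pos 3: o→z (+11), pos 4: a→m (+12), pos 5: r→v (+4) — repeating every 3. It's a Vigenère-style cipher with numeric key [11,12,4]: position i shifts by key[i mod 3].
Reversing it on yqioxi: y−11=n, q−12=e, i−4=e, o−11=d, x−12=l, i−4=e.

needle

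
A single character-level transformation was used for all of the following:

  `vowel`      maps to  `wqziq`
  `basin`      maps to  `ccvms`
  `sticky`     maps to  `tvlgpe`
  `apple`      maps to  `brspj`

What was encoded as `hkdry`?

giant

The shift increases by 1 at each position, starting from +1: 1, 2, 3, ….
Decoding hkdry: h−1=g, k−2=i, d−3=a, r−4=n, y−5=t.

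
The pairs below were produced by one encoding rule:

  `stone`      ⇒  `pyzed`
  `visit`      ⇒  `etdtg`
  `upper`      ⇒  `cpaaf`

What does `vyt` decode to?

The output letters match the input read backwards, each shifted +11: stone reversed is enots. Two steps: reverse the string, then apply a Caesar shift of +11.
Reversing it on vyt: shift back: v−11=k, y−11=n, t−11=i → kni; then reverse → ink.

ink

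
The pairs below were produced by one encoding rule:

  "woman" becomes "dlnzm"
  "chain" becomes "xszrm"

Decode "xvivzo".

cereal

Each pair mirrors across the alphabet (w↔d, o↔l, m↔n): positions sum to 25. Each letter is replaced by its mirror in the alphabet: a↔z, b↔y, c↔x, and so on (the Atbash cipher).
Reversing it on xvivzo: x↔c, v↔e, i↔r, v↔e, z↔a, o↔l.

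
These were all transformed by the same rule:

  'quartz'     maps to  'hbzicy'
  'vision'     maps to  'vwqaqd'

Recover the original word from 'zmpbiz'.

Read the word backwards and shift each letter +8.
Reversing it on zmpbiz: shift back: z−8=r, m−8=e, p−8=h, b−8=t, i−8=a, z−8=r → rehtar; then reverse → rather.

rather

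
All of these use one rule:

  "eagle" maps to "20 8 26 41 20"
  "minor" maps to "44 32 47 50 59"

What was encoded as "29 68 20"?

hue

e(#5)→20 and a(#1)→8: differences scale by 3, so n = 3·pos + 5. Each letter becomes 3×(its alphabet position, a=1..z=26) + 5.
Decoding 29 68 20: 29→(29−5)÷3=8=h, 68→(68−5)÷3=21=u, 20→(20−5)÷3=5=e.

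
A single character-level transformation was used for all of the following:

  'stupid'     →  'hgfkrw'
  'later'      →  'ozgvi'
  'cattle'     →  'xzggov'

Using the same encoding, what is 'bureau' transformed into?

yfivzf

Each pair mirrors across the alphabet (s↔h, t↔g, u↔f): positions sum to 25. This is the alphabet-reversal cipher (Atbash): a becomes z, b becomes y, etc.
Applying it to bureau: b↔y, u↔f, r↔i, e↔v, a↔z, u↔f.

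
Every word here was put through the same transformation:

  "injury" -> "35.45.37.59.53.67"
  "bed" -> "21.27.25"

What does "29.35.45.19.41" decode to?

final

i(#9)→35 and n(#14)→45: differences scale by 2, so n = 2·pos + 17. Each letter becomes 2×(its alphabet position, a=1..z=26) + 17.
Decoding 29.35.45.19.41: 29→(29−17)÷2=6=f, 35→(35−17)÷2=9=i, 45→(45−17)÷2=14=n, 19→(19−17)÷2=1=a, 41→(41−17)÷2=12=l.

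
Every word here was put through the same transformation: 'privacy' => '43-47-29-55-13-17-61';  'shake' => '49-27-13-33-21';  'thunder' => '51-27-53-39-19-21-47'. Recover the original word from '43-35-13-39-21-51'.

p(#16)→43 and r(#18)→47: differences scale by 2, so n = 2·pos + 11. With a=1..z=26, the number is 2·pos + 11.
Reversing it on 43-35-13-39-21-51: 43→(43−11)÷2=16=p, 35→(35−11)÷2=12=l, 13→(13−11)÷2=1=a, 39→(39−11)÷2=14=n, 21→(21−11)÷2=5=e, 51→(51−11)÷2=20=t.

planet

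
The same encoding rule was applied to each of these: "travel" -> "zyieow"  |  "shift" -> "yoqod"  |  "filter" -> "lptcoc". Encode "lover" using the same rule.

rvdnb

Each letter shifts forward by (position + 6), i.e. 6, 7, 8, … — the shift grows by one for each successive letter.
Applying it to lover: l+6=r, o+7=v, v+8=d, e+9=n, r+10=b.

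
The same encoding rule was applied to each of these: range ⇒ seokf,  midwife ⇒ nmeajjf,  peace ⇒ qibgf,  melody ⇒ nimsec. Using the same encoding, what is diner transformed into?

Shifts by position in range: pos 0: r→s (+1), pos 1: a→e (+4), pos 2: n→o (+1), pos 3: g→k (+4) — repeating every 2. A repeating key of period 2 is used — shifts +1, +4 over and over.
On diner: d+1=e, i+4=m, n+1=o, e+4=i, r+1=s.

emois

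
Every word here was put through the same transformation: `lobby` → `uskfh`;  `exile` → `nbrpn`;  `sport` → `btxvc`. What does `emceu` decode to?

Shifts by position in lobby: pos 0: l→u (+9), pos 1: o→s (+4), pos 2: b→k (+9), pos 3: b→f (+4) — repeating every 2. A repeating key of period 2 is used — shifts +9, +4 over and over.
Undoing it on emceu: e−9=v, m−4=i, c−9=t, e−4=a, u−9=l.

vital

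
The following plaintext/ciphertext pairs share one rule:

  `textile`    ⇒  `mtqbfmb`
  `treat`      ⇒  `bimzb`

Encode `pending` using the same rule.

The output letters match the input read backwards, each shifted +8: textile reversed is elitxet. Two steps: reverse the string, then apply a Caesar shift of +8.
Applying it to pending: reverse → gnidnep; then shift: g+8=o, n+8=v, i+8=q, d+8=l, n+8=v, e+8=m, p+8=x.

ovqlvmx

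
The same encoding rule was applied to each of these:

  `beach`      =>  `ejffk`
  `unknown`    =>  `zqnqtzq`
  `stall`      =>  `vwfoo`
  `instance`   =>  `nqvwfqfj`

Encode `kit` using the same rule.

nnw

The shift depends on letter class: consonant b→e is +3, but vowel e→j is +5. The rule splits by letter class: vowels +5, consonants +3.
Applying it to kit: k(cons)+3=n, i(vowel)+5=n, t(cons)+3=w.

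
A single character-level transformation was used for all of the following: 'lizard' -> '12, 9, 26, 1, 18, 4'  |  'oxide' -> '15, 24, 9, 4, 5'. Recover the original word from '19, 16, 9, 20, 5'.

spite

l is letter #12 and maps to 12: an offset of 0. Each letter is replaced by its alphabet position (a=1, b=2, …, z=26).
Reversing it on 19, 16, 9, 20, 5: 19=s, 16=p, 9=i, 20=t, 5=e.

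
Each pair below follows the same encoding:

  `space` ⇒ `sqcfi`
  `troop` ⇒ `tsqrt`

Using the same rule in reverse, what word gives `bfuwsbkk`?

bestowed

In space: s→s is +0, p→q is +1, a→c is +2, c→f is +3 — the shift increases by 1 each position. Each letter shifts forward by its position index (0, 1, 2, …) — the shift grows by one for each successive letter.
Decoding bfuwsbkk: b−0=b, f−1=e, u−2=s, w−3=t, s−4=o, b−5=w, k−6=e, k−7=d.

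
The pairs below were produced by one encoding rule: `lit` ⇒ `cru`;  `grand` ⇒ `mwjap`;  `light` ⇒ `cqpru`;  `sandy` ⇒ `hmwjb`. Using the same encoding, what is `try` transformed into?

The output letters match the input read backwards, each shifted +9: lit reversed is til. Read the word backwards and shift each letter +9.
Applying it to try: reverse → yrt; then shift: y+9=h, r+9=a, t+9=c.

hac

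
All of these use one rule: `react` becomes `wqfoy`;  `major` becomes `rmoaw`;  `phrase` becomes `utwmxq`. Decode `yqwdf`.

Shifts by position in react: pos 0: r→w (+5), pos 1: e→q (+12), pos 2: a→f (+5), pos 3: c→o (+12) — repeating every 2. A repeating key of period 2 is used — shifts +5, +12 over and over.
Decoding yqwdf: y−5=t, q−12=e, w−5=r, d−12=r, f−5=a.

terra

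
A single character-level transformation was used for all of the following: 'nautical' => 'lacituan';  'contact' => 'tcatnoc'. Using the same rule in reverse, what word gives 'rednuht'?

thunder

The word is simply reversed.
Reversing it on rednuht: then reverse → thunder.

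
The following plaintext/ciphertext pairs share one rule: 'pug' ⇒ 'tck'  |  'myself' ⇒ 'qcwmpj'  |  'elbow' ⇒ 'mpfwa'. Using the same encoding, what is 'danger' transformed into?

hirkmv

The shift depends on letter class: consonant p→t is +4, but vowel u→c is +8. Two shifts are in play — +8 for a/e/i/o/u, +4 for every other letter.
For danger: d(cons)+4=h, a(vowel)+8=i, n(cons)+4=r, g(cons)+4=k, e(vowel)+8=m, r(cons)+4=v.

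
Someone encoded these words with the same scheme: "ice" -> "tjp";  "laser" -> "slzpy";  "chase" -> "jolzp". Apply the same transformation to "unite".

The shift depends on letter class: consonant c→j is +7, but vowel i→t is +11. Two shifts are in play — +11 for a/e/i/o/u, +7 for every other letter.
On unite: u(vowel)+11=f, n(cons)+7=u, i(vowel)+11=t, t(cons)+7=a, e(vowel)+11=p.

futap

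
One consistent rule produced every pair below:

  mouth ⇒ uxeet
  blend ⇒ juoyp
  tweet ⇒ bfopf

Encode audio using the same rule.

In mouth: m→u is +8, o→x is +9, u→e is +10, t→e is +11 — the shift increases by 1 each position. Letter i (0-indexed) is shifted by i+8, so successive shifts are 8, 9, 10, ….
For audio: a+8=i, u+9=d, d+10=n, i+11=t, o+12=a.

idnta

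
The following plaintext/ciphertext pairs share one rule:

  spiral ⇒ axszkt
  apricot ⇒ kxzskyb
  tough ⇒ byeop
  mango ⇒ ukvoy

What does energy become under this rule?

Vowels shift forward by 10 and consonants shift forward by 8.
On energy: e(vowel)+10=o, n(cons)+8=v, e(vowel)+10=o, r(cons)+8=z, g(cons)+8=o, y(cons)+8=g.

ovozog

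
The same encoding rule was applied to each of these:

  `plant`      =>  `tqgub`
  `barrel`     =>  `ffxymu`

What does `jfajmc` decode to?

faucet

In plant: p→t is +4, l→q is +5, a→g is +6, n→u is +7 — the shift increases by 1 each position. Each letter shifts forward by (position + 4), i.e. 4, 5, 6, … — the shift grows by one for each successive letter.
Reversing it on jfajmc: j−4=f, f−5=a, a−6=u, j−7=c, m−8=e, c−9=t.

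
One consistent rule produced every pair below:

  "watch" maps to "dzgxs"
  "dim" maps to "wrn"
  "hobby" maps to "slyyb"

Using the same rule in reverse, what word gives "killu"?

proof

Letters are reflected about the middle of the alphabet (position → 25−position): Atbash.
Decoding killu: k↔p, i↔r, l↔o, l↔o, u↔f.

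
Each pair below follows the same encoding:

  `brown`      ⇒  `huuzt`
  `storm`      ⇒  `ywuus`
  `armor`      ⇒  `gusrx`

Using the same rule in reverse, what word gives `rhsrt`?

lemon

Shifts by position in brown: pos 0: b→h (+6), pos 1: r→u (+3), pos 2: o→u (+6), pos 3: w→z (+3) — repeating every 2. A repeating key of period 2 is used — shifts +6, +3 over and over.
Reversing it on rhsrt: r−6=l, h−3=e, s−6=m, r−3=o, t−6=n.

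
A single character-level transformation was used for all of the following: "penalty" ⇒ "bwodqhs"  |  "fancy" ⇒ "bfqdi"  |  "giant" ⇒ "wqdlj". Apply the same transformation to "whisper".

Two steps: reverse the string, then apply a Caesar shift of +3.
Applying it to whisper: reverse → repsihw; then shift: r+3=u, e+3=h, p+3=s, s+3=v, i+3=l, h+3=k, w+3=z.

uhsvlkz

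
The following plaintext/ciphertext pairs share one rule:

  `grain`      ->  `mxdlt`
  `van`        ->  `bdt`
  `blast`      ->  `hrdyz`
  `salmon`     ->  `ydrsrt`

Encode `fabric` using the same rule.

The shift depends on letter class: consonant g→m is +6, but vowel a→d is +3. The rule splits by letter class: vowels +3, consonants +6.
On fabric: f(cons)+6=l, a(vowel)+3=d, b(cons)+6=h, r(cons)+6=x, i(vowel)+3=l, c(cons)+6=i.

ldhxli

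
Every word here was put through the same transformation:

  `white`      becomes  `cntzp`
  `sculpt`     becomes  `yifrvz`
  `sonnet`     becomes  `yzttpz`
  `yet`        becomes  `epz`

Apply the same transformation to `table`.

The shift depends on letter class: consonant w→c is +6, but vowel i→t is +11. The rule splits by letter class: vowels +11, consonants +6.
Applying it to table: t(cons)+6=z, a(vowel)+11=l, b(cons)+6=h, l(cons)+6=r, e(vowel)+11=p.

zlhrp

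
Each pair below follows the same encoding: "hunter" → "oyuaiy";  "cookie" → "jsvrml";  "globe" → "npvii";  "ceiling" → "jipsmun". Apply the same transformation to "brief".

The shifts repeat in a cycle of length 3: positions 0,1,… shift by +7, +4, +7, then the pattern repeats.
Applying it to brief: b+7=i, r+4=v, i+7=p, e+7=l, f+4=j.

ivplj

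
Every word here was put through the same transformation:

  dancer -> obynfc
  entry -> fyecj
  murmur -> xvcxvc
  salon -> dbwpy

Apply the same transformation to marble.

xbcmwf

The shift depends on letter class: consonant d→o is +11, but vowel a→b is +1. Vowels shift forward by 1 and consonants shift forward by 11.
Applying it to marble: m(cons)+11=x, a(vowel)+1=b, r(cons)+11=c, b(cons)+11=m, l(cons)+11=w, e(vowel)+1=f.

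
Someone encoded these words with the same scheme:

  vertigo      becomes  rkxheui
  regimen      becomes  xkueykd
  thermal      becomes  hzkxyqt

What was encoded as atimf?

cloud

v(21)→r(17) and e(4)→k(10) fit y≡5x+16 (mod 26); the inverse of 5 mod 26 is 21. This is an affine cipher: with a=0,…,z=25, each position x becomes (5x+16) mod 26.
Undoing it on atimf: a(0)→21·(0−16)≡2=c; t(19)→21·(19−16)≡11=l; i(8)→21·(8−16)≡14=o; m(12)→21·(12−16)≡20=u; f(5)→21·(5−16)≡3=d (all mod 26).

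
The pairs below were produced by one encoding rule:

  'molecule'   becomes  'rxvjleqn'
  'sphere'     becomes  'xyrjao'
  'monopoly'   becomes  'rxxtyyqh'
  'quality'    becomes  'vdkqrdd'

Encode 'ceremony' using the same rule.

hnbjvysh

Shifts by position in molecule: pos 0: m→r (+5), pos 1: o→x (+9), pos 2: l→v (+10), pos 3: e→j (+5), pos 4: c→l (+9), pos 5: u→e (+10) — repeating every 3. It's a Vigenère-style cipher with numeric key [5,9,10]: position i shifts by key[i mod 3].
Applying it to ceremony: c+5=h, e+9=n, r+10=b, e+5=j, m+9=v, o+10=y, n+5=s, y+9=h.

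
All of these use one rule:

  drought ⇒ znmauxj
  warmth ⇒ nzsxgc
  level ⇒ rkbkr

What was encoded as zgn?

The output letters match the input read backwards, each shifted +6: drought reversed is thguord. The word is reversed, then every letter is shifted forward by 6.
Decoding zgn: shift back: z−6=t, g−6=a, n−6=h → tah; then reverse → hat.

hat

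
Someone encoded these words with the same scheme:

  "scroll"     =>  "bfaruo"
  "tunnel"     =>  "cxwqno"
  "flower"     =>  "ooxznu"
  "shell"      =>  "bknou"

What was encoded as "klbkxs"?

The shifts repeat in a cycle of length 2: positions 0,1,… shift by +9, +3, then the pattern repeats.
Decoding klbkxs: k−9=b, l−3=i, b−9=s, k−3=h, x−9=o, s−3=p.

bishop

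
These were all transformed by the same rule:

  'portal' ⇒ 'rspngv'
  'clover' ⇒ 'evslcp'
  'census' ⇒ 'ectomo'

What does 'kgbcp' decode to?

p(15)→r(17) and o(14)→s(18) fit y≡25x+6 (mod 26); the inverse of 25 mod 26 is 25. Treating letters as 0–25, the rule is x ↦ 25x + 6 (mod 26).
Undoing it on kgbcp: k(10)→25·(10−6)≡22=w; g(6)→25·(6−6)≡0=a; b(1)→25·(1−6)≡5=f; c(2)→25·(2−6)≡4=e; p(15)→25·(15−6)≡17=r (all mod 26).

wafer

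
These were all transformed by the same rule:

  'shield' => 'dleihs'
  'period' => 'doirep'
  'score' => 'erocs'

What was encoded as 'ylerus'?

surely

The output letters match the input read backwards: shield reversed is dleihs. It's just the letters in reverse order.
Decoding ylerus: then reverse → surely.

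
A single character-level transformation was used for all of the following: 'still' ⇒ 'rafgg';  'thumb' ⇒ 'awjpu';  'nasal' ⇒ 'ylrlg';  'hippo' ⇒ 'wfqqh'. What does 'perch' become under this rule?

Each letter's alphabet position (a=0..z=25) is mapped through 9·x+11 mod 26 — an affine cipher.
Applying it to perch: p(15)→9·15+11≡16=q; e(4)→9·4+11≡21=v; r(17)→9·17+11≡8=i; c(2)→9·2+11≡3=d; h(7)→9·7+11≡22=w (all mod 26).

qvidw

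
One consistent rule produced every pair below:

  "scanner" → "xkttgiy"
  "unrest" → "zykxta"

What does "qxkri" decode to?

Read the word backwards and shift each letter +6.
Undoing it on qxkri: shift back: q−6=k, x−6=r, k−6=e, r−6=l, i−6=c → krelc; then reverse → clerk.

clerk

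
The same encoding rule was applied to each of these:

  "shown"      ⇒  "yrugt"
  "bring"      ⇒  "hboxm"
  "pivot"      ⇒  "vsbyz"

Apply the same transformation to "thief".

Shifts by position in shown: pos 0: s→y (+6), pos 1: h→r (+10), pos 2: o→u (+6), pos 3: w→g (+10) — repeating every 2. It's a Vigenère-style cipher with numeric key [6,10]: position i shifts by key[i mod 2].
For thief: t+6=z, h+10=r, i+6=o, e+10=o, f+6=l.

zrool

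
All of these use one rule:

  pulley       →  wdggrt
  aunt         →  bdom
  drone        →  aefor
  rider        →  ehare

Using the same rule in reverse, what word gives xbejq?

Each letter's alphabet position (a=0..z=25) is mapped through 17·x+1 mod 26 — an affine cipher.
Undoing it on xbejq: x(23)→23·(23−1)≡12=m; b(1)→23·(1−1)≡0=a; e(4)→23·(4−1)≡17=r; j(9)→23·(9−1)≡2=c; q(16)→23·(16−1)≡7=h (all mod 26).

march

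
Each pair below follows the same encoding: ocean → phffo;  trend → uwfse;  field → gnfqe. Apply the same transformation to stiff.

tyjkg

It's a Vigenère-style cipher with numeric key [1,5]: position i shifts by key[i mod 2].
Applying it to stiff: s+1=t, t+5=y, i+1=j, f+5=k, f+1=g.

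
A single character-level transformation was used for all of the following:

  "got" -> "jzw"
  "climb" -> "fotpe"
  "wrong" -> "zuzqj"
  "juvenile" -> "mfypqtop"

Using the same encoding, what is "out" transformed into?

zfw

The shift depends on letter class: consonant g→j is +3, but vowel o→z is +11. The rule splits by letter class: vowels +11, consonants +3.
Applying it to out: o(vowel)+11=z, u(vowel)+11=f, t(cons)+3=w.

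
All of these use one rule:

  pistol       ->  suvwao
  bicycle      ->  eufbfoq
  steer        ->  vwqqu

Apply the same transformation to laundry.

The rule splits by letter class: vowels +12, consonants +3.
On laundry: l(cons)+3=o, a(vowel)+12=m, u(vowel)+12=g, n(cons)+3=q, d(cons)+3=g, r(cons)+3=u, y(cons)+3=b.

omgqgub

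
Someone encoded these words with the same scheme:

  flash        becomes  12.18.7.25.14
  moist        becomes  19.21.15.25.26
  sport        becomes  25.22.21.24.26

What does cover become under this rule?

f is letter #6 and maps to 12: an offset of 6. The number is (letter's place in the alphabet, a=1) + 6.
For cover: c=3→9, o=15→21, v=22→28, e=5→11, r=18→24.

9.21.28.11.24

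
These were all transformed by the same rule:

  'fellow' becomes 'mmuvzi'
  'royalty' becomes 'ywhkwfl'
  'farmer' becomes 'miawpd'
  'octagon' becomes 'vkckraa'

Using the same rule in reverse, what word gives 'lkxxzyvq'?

In fellow: f→m is +7, e→m is +8, l→u is +9, l→v is +10 — the shift increases by 1 each position. The shift increases by 1 at each position, starting from +7: 7, 8, 9, ….
Reversing it on lkxxzyvq: l−7=e, k−8=c, x−9=o, x−10=n, z−11=o, y−12=m, v−13=i, q−14=c.

economic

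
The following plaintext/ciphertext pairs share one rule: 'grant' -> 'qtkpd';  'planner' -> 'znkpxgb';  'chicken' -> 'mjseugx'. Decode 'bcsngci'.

Shifts by position in grant: pos 0: g→q (+10), pos 1: r→t (+2), pos 2: a→k (+10), pos 3: n→p (+2) — repeating every 2. It's a Vigenère-style cipher with numeric key [10,2]: position i shifts by key[i mod 2].
Undoing it on bcsngci: b−10=r, c−2=a, s−10=i, n−2=l, g−10=w, c−2=a, i−10=y.

railway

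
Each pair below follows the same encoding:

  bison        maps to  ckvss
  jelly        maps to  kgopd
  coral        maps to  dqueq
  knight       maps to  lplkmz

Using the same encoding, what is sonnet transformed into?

tqqrjz

In bison: b→c is +1, i→k is +2, s→v is +3, o→s is +4 — the shift increases by 1 each position. Each letter shifts forward by (position + 1), i.e. 1, 2, 3, … — the shift grows by one for each successive letter.
On sonnet: s+1=t, o+2=q, n+3=q, n+4=r, e+5=j, t+6=z.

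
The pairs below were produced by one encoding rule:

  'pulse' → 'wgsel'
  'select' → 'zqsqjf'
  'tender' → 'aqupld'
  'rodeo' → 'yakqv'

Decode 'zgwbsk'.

Shifts by position in pulse: pos 0: p→w (+7), pos 1: u→g (+12), pos 2: l→s (+7), pos 3: s→e (+12) — repeating every 2. It's a Vigenère-style cipher with numeric key [7,12]: position i shifts by key[i mod 2].
Decoding zgwbsk: z−7=s, g−12=u, w−7=p, b−12=p, s−7=l, k−12=y.

supply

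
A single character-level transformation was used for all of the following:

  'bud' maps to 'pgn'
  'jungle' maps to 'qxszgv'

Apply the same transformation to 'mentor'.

dafzqy

The output letters match the input read backwards, each shifted +12: bud reversed is dub. Two steps: reverse the string, then apply a Caesar shift of +12.
Applying it to mentor: reverse → rotnem; then shift: r+12=d, o+12=a, t+12=f, n+12=z, e+12=q, m+12=y.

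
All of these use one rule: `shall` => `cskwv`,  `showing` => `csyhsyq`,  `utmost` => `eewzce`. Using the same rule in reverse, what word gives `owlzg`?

Shifts by position in shall: pos 0: s→c (+10), pos 1: h→s (+11), pos 2: a→k (+10), pos 3: l→w (+11) — repeating every 2. It's a Vigenère-style cipher with numeric key [10,11]: position i shifts by key[i mod 2].
Undoing it on owlzg: o−10=e, w−11=l, l−10=b, z−11=o, g−10=w.

elbow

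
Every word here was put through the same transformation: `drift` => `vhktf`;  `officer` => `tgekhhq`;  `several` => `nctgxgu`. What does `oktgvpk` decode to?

The output letters match the input read backwards, each shifted +2: drift reversed is tfird. Read the word backwards and shift each letter +2.
Decoding oktgvpk: shift back: o−2=m, k−2=i, t−2=r, g−2=e, v−2=t, p−2=n, k−2=i → miretni; then reverse → interim.

interim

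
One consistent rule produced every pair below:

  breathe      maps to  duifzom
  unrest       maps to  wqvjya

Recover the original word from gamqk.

exile

In breathe: b→d is +2, r→u is +3, e→i is +4, a→f is +5 — the shift increases by 1 each position. The shift increases by 1 at each position, starting from +2: 2, 3, 4, ….
Decoding gamqk: g−2=e, a−3=x, m−4=i, q−5=l, k−6=e.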